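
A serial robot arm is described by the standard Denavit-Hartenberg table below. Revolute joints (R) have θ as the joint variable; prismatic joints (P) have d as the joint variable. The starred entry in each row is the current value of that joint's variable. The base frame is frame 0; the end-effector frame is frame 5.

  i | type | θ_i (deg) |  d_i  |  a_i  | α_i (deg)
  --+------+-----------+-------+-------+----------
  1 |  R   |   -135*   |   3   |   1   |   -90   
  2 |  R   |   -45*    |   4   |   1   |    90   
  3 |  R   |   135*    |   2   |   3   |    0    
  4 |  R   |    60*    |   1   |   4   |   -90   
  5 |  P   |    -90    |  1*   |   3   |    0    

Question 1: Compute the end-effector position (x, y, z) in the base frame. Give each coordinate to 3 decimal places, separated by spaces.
after link 1: o_1 = (-0.7071, -0.7071, 3.0000)
after link 2: o_2 = (1.6213, -4.0355, 3.7071)
after link 3: o_3 = (5.1820, -3.4749, 3.6213)
after link 4: o_4 = (6.8818, -0.3110, 1.5964)
after link 5: o_5 = (7.5694, 1.7426, 3.9007)

7.569 1.743 3.901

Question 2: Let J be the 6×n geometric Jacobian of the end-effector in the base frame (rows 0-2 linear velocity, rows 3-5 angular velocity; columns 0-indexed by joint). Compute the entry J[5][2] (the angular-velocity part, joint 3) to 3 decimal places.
axis z_2 = (0.5000,0.5000,0.7071); lever o_n−o_2 = (5.9480,5.7782,0.1936)
cross product → J_v[:, 2] = (-3.9890,4.1091,-0.0849)
J_ω[:, 2] = z_2
entry J[5][2] = 0.7071

0.707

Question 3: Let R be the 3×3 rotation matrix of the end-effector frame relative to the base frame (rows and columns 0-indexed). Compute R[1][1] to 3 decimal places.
End-effector y-axis (col 1 of R) = (0.3000,0.6660,-0.6830)
R[1][1] = 0.6660

0.666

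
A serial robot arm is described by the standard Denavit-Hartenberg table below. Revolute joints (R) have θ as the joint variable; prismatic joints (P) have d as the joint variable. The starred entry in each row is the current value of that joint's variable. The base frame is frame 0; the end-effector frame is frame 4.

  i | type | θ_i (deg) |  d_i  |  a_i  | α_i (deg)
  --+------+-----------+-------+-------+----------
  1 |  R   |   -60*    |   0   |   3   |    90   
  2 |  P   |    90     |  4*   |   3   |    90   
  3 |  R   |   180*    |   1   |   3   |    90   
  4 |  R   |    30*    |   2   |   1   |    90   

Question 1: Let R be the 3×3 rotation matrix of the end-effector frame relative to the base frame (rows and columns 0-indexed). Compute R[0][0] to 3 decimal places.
End-effector x-axis (col 0 of R) = (0.2500,-0.4330,-0.8660)
R[0][0] = 0.2500

0.250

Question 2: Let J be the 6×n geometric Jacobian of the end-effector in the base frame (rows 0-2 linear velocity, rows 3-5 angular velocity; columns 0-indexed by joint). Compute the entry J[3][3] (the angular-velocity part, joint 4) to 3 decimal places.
axis z_3 = (-0.8660,-0.5000,0.0000); lever o_n−o_3 = (-1.4821,-1.4330,-0.8660)
cross product → J_v[:, 3] = (0.4330,-0.7500,0.5000)
J_ω[:, 3] = z_3
entry J[3][3] = -0.8660

-0.866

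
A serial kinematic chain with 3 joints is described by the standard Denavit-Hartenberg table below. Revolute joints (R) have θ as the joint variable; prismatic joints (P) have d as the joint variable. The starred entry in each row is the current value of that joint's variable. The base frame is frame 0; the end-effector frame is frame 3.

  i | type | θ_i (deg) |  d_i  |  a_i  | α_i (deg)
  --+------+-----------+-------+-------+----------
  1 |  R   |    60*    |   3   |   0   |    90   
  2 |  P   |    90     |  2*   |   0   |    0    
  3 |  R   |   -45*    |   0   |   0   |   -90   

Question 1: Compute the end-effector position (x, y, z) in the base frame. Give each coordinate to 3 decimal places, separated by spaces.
1.732 -1.000 3.000

after link 1: o_1 = (0.0000, 0.0000, 3.0000)
after link 2: o_2 = (1.7321, -1.0000, 3.0000)
after link 3: o_3 = (1.7321, -1.0000, 3.0000)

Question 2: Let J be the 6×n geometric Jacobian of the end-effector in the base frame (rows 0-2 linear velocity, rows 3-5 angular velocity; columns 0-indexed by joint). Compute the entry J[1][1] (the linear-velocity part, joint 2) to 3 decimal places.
-0.500

prismatic axis z_1 = (0.8660,-0.5000,0.0000)
J_v[:, 1] = z_1; J_ω[:, 1] = (0,0,0)
entry J[1][1] = -0.5000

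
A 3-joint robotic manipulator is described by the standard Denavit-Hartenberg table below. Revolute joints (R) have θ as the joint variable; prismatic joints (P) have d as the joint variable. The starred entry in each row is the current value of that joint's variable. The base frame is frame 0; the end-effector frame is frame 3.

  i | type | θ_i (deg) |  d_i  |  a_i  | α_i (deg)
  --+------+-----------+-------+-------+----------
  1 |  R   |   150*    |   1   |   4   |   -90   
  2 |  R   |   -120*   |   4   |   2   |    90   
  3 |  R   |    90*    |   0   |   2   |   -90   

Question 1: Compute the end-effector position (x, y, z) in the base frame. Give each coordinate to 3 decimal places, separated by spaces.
after link 1: o_1 = (-3.4641, 2.0000, 1.0000)
after link 2: o_2 = (-4.5981, -1.9641, 2.7321)
after link 3: o_3 = (-5.5981, -3.6962, 2.7321)

-5.598 -3.696 2.732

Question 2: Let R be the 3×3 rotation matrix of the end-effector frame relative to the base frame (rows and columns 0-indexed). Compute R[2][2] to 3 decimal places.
-0.866

End-effector z-axis (col 2 of R) = (-0.4330,0.2500,-0.8660)
R[2][2] = -0.8660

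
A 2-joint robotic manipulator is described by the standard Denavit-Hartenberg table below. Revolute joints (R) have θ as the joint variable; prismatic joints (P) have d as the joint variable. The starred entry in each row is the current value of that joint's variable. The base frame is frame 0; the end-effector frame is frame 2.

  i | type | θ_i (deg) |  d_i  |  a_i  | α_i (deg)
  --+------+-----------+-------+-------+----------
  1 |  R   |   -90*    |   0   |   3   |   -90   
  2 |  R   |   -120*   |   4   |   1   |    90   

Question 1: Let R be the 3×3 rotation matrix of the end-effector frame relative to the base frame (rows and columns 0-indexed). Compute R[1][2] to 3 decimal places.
End-effector z-axis (col 2 of R) = (0.0000,0.8660,-0.5000)
R[1][2] = 0.8660

0.866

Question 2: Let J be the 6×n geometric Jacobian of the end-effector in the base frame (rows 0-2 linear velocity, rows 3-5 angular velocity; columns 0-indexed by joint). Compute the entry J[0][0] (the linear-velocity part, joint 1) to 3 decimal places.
2.500

axis z_0 = ẑ; lever o_n−o_0 = (4.0000,-2.5000,0.8660)
cross product → J_v[:, 0] = (2.5000,4.0000,-0.0000)
J_ω[:, 0] = z_0
entry J[0][0] = 2.5000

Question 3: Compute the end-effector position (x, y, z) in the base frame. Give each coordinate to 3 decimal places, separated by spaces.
4.000 -2.500 0.866

after link 1: o_1 = (0.0000, -3.0000, 0.0000)
after link 2: o_2 = (4.0000, -2.5000, 0.8660)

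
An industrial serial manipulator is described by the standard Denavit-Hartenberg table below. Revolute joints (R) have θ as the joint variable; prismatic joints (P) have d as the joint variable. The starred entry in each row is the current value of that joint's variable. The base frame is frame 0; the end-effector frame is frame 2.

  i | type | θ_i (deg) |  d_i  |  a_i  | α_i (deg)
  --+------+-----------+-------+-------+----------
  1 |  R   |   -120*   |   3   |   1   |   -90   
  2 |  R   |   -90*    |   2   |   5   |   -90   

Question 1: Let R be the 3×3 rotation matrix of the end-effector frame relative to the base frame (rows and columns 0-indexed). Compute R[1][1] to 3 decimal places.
0.500

End-effector y-axis (col 1 of R) = (-0.8660,0.5000,-0.0000)
R[1][1] = 0.5000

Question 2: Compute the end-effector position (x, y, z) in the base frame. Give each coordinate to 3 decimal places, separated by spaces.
1.232 -1.866 8.000

after link 1: o_1 = (-0.5000, -0.8660, 3.0000)
after link 2: o_2 = (1.2321, -1.8660, 8.0000)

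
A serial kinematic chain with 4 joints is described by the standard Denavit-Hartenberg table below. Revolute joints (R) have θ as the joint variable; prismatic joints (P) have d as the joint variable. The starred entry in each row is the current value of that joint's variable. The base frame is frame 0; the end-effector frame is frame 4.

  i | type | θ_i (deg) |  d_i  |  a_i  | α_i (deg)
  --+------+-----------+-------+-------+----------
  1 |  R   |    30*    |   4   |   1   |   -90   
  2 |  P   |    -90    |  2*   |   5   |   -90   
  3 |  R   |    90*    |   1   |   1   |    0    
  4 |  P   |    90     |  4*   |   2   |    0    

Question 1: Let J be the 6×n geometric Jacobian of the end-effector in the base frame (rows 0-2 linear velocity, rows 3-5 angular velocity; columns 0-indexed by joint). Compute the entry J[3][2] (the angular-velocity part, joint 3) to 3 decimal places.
axis z_2 = (0.8660,0.5000,-0.0000); lever o_n−o_2 = (4.8301,1.6340,-2.0000)
cross product → J_v[:, 2] = (-1.0000,1.7321,-1.0000)
J_ω[:, 2] = z_2
entry J[3][2] = 0.8660

0.866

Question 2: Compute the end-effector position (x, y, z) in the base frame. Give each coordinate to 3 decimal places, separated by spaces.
after link 1: o_1 = (0.8660, 0.5000, 4.0000)
after link 2: o_2 = (-0.1340, 2.2321, 9.0000)
after link 3: o_3 = (1.2321, 1.8660, 9.0000)
after link 4: o_4 = (4.6962, 3.8660, 7.0000)

4.696 3.866 7.000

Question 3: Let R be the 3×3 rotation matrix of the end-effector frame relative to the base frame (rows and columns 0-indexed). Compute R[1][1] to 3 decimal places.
End-effector y-axis (col 1 of R) = (-0.5000,0.8660,-0.0000)
R[1][1] = 0.8660

0.866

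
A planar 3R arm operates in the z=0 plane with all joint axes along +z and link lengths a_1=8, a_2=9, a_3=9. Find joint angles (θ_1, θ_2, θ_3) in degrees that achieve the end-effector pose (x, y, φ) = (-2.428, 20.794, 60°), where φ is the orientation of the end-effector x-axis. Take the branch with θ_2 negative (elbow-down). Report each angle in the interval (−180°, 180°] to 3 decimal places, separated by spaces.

150.002 -60.004 -29.998

wrist centre = target − a_3·(cos φ, sin φ) = (-6.9280, 12.9998)
cos θ_2 = (216.9912−8²−9²)/(2·8·9) = 0.4999; θ_2 = -60.0040° (elbow-down)
β = atan2(12.9998,-6.9280) = 118.0546°; ψ = atan2(-7.7945,12.4995) = -31.9473°
θ_1 = β − ψ = 150.0019°
θ_3 = φ − θ_1 − θ_2 = -29.9979° (wrapped to (-180°,180°])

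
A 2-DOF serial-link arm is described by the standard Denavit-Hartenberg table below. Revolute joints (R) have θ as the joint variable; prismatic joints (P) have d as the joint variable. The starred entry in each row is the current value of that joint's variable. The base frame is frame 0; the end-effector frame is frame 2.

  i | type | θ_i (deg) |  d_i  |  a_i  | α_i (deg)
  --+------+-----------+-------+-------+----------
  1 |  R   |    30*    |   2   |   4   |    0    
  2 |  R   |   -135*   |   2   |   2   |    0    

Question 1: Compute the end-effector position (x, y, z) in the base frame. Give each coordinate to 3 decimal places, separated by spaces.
2.946 0.068 4.000

after link 1: o_1 = (3.4641, 2.0000, 2.0000)
after link 2: o_2 = (2.9465, 0.0681, 4.0000)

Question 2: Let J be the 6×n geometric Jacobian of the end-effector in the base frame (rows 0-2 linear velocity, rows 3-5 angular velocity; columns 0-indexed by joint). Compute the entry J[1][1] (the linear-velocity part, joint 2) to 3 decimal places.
axis z_1 = (0.0000,0.0000,1.0000); lever o_n−o_1 = (-0.5176,-1.9319,2.0000)
cross product → J_v[:, 1] = (1.9319,-0.5176,0.0000)
J_ω[:, 1] = z_1
entry J[1][1] = -0.5176

-0.518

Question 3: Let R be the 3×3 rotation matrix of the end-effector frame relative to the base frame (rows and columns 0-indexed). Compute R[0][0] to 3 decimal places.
-0.259

End-effector x-axis (col 0 of R) = (-0.2588,-0.9659,0.0000)
R[0][0] = -0.2588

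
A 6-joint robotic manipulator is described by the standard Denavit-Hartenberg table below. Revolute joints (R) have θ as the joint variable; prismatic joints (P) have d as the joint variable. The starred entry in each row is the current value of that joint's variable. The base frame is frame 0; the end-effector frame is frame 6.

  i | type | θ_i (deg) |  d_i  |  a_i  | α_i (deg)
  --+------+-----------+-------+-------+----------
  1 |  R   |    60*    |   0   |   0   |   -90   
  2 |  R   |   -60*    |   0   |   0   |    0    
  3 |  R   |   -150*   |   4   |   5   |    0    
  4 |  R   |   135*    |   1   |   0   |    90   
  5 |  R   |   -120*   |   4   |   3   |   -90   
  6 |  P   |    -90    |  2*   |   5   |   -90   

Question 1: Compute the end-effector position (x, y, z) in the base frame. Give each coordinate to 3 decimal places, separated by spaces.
after link 1: o_1 = (0.0000, 0.0000, 0.0000)
after link 2: o_2 = (0.0000, 0.0000, 0.0000)
after link 3: o_3 = (-5.6292, -1.7500, -2.5000)
after link 4: o_4 = (-6.4952, -1.2500, -2.5000)
after link 5: o_5 = (-6.3712, -6.2313, -2.9136)
after link 6: o_6 = (-7.6958, -10.5257, 0.0535)

-7.696 -10.526 0.054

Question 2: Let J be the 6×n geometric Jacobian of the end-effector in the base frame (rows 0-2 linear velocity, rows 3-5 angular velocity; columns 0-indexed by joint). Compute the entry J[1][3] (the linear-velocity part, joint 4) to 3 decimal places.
2.211

axis z_3 = (-0.8660,0.5000,0.0000); lever o_n−o_3 = (-2.0666,-8.7757,2.5535)
cross product → J_v[:, 3] = (1.2768,2.2114,8.6333)
J_ω[:, 3] = z_3
entry J[1][3] = 2.2114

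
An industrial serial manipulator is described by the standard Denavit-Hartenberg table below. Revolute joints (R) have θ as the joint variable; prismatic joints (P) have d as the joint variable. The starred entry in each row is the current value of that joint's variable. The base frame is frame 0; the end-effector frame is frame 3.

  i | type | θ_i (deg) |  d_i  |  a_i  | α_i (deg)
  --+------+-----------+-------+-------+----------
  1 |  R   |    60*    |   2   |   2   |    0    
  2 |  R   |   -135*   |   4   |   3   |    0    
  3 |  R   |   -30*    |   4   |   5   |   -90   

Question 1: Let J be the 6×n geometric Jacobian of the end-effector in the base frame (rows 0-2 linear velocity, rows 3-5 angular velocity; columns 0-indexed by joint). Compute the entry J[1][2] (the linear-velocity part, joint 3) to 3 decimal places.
-1.294

axis z_2 = (0.0000,0.0000,1.0000); lever o_n−o_2 = (-1.2941,-4.8296,4.0000)
cross product → J_v[:, 2] = (4.8296,-1.2941,0.0000)
J_ω[:, 2] = z_2
entry J[1][2] = -1.2941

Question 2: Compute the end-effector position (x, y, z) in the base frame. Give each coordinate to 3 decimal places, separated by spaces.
0.482 -5.995 10.000

after link 1: o_1 = (1.0000, 1.7321, 2.0000)
after link 2: o_2 = (1.7765, -1.1657, 6.0000)
after link 3: o_3 = (0.4824, -5.9954, 10.0000)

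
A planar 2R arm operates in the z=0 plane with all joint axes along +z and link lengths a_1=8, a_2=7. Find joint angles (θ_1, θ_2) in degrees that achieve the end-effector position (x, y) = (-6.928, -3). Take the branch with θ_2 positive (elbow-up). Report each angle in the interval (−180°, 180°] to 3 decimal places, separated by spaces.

150.000 120.002

cos θ_2 = (56.9972−8²−7²)/(2·8·7) = -0.5000; θ_2 = 120.0017° (elbow-up)
β = atan2(-3.0000,-6.9280) = -156.5862°; ψ = atan2(6.0621,4.4998) = 53.4138°
θ_1 = β − ψ = -210.0000°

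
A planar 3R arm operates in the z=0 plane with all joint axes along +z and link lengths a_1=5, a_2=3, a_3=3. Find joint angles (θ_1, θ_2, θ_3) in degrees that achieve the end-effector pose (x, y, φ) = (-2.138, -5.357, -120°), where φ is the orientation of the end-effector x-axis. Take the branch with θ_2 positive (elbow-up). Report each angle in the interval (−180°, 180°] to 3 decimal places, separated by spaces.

-135.004 150.002 -134.998

wrist centre = target − a_3·(cos φ, sin φ) = (-0.6380, -2.7589)
cos θ_2 = (8.0187−5²−3²)/(2·5·3) = -0.8660; θ_2 = 150.0020° (elbow-up)
β = atan2(-2.7589,-0.6380) = -103.0207°; ψ = atan2(1.4999,2.4019) = 31.9837°
θ_1 = β − ψ = -135.0045°
θ_3 = φ − θ_1 − θ_2 = -134.9976° (wrapped to (-180°,180°])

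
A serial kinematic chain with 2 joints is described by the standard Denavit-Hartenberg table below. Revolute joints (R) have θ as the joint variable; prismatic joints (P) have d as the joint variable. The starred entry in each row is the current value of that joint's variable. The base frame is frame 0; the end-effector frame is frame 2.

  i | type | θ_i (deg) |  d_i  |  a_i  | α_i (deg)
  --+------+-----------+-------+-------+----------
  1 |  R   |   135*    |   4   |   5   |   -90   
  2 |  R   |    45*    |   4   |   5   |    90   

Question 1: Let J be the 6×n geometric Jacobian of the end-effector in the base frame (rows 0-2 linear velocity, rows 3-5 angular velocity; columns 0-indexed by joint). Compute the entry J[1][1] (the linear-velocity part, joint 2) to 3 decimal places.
-2.500

axis z_1 = (-0.7071,-0.7071,0.0000); lever o_n−o_1 = (-5.3284,-0.3284,-3.5355)
cross product → J_v[:, 1] = (2.5000,-2.5000,-3.5355)
J_ω[:, 1] = z_1
entry J[1][1] = -2.5000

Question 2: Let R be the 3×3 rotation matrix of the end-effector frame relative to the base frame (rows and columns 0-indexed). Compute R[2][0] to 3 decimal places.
-0.707

End-effector x-axis (col 0 of R) = (-0.5000,0.5000,-0.7071)
R[2][0] = -0.7071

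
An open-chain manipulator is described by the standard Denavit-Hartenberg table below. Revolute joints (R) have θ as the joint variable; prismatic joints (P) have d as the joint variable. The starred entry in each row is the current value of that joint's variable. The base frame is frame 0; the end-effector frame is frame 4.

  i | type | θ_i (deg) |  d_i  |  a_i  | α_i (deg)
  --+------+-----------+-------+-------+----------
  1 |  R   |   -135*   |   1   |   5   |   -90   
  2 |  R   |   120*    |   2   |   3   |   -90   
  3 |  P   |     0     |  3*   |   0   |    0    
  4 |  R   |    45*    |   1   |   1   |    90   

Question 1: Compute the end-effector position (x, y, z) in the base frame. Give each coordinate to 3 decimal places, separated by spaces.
1.139 -0.690 -0.210

after link 1: o_1 = (-3.5355, -3.5355, 1.0000)
after link 2: o_2 = (-1.0607, -3.8891, -1.5981)
after link 3: o_3 = (0.7765, -2.0520, -0.0981)
after link 4: o_4 = (1.1388, -0.6896, -0.2104)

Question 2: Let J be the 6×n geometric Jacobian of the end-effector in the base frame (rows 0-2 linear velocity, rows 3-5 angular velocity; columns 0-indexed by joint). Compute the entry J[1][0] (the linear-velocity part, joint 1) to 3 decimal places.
1.139

axis z_0 = ẑ; lever o_n−o_0 = (1.1388,-0.6896,-0.2104)
cross product → J_v[:, 0] = (0.6896,1.1388,-0.0000)
J_ω[:, 0] = z_0
entry J[1][0] = 1.1388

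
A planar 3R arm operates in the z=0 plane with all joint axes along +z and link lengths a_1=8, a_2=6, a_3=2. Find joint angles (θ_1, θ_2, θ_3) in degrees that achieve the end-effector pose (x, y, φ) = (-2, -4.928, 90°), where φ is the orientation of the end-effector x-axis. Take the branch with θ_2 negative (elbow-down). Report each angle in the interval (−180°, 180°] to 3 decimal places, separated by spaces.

wrist centre = target − a_3·(cos φ, sin φ) = (-2.0000, -6.9280)
cos θ_2 = (51.9972−8²−6²)/(2·8·6) = -0.5000; θ_2 = -120.0019° (elbow-down)
β = atan2(-6.9280,-2.0000) = -106.1026°; ψ = atan2(-5.1961,4.9998) = -46.1026°
θ_1 = β − ψ = -60.0000°
θ_3 = φ − θ_1 − θ_2 = -89.9981° (wrapped to (-180°,180°])

-60.000 -120.002 -89.998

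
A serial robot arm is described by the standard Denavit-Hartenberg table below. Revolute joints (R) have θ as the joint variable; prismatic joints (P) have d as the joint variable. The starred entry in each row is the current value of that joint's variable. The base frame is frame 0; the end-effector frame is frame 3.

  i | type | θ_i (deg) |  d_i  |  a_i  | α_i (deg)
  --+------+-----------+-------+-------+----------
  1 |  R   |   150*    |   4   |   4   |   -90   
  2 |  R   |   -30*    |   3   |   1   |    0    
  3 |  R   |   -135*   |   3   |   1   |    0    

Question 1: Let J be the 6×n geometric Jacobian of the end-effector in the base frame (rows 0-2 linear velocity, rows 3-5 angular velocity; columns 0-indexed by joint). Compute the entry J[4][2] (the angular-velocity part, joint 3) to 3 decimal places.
axis z_2 = (-0.5000,-0.8660,0.0000); lever o_n−o_2 = (-0.6635,-3.0810,0.2588)
cross product → J_v[:, 2] = (-0.2241,0.1294,0.9659)
J_ω[:, 2] = z_2
entry J[4][2] = -0.8660

-0.866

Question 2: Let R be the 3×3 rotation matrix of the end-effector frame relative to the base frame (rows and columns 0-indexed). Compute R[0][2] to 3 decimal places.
End-effector z-axis (col 2 of R) = (-0.5000,-0.8660,0.0000)
R[0][2] = -0.5000

-0.500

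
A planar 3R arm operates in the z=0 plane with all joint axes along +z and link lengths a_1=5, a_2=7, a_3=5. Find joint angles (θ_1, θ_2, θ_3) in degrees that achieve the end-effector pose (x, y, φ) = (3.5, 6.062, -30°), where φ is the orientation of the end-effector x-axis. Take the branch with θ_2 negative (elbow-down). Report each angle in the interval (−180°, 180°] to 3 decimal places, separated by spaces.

wrist centre = target − a_3·(cos φ, sin φ) = (-0.8301, 8.5620)
cos θ_2 = (73.9970−5²−7²)/(2·5·7) = -0.0000; θ_2 = -90.0025° (elbow-down)
β = atan2(8.5620,-0.8301) = 95.5378°; ψ = atan2(-7.0000,4.9997) = -54.4640°
θ_1 = β − ψ = 150.0018°
θ_3 = φ − θ_1 − θ_2 = -89.9993° (wrapped to (-180°,180°])

150.002 -90.002 -89.999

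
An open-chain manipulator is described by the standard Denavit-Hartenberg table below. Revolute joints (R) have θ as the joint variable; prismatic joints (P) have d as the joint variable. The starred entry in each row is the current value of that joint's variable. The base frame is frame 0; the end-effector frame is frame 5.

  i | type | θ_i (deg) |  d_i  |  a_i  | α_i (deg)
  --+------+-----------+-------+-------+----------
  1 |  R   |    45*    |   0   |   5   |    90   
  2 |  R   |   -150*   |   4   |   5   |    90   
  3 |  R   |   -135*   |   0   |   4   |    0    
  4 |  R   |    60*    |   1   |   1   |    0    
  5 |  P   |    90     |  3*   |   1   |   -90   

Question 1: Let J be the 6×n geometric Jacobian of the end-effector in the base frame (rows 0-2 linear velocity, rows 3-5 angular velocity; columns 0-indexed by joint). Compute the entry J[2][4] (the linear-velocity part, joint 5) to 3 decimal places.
prismatic axis z_4 = (-0.3536,-0.3536,0.8660)
J_v[:, 4] = z_4; J_ω[:, 4] = (0,0,0)
entry J[2][4] = 0.8660

0.866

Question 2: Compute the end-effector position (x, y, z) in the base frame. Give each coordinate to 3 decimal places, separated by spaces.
0.370 -0.287 1.766

after link 1: o_1 = (3.5355, 3.5355, 0.0000)
after link 2: o_2 = (3.3021, -2.3548, -2.5000)
after link 3: o_3 = (3.0341, 1.3773, -1.0858)
after link 4: o_4 = (1.8391, 1.5483, -0.3492)
after link 5: o_5 = (0.3699, -0.2869, 1.7659)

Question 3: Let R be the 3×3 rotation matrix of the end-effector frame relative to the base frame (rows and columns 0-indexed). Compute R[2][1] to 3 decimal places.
End-effector y-axis (col 1 of R) = (0.3536,0.3536,-0.8660)
R[2][1] = -0.8660

-0.866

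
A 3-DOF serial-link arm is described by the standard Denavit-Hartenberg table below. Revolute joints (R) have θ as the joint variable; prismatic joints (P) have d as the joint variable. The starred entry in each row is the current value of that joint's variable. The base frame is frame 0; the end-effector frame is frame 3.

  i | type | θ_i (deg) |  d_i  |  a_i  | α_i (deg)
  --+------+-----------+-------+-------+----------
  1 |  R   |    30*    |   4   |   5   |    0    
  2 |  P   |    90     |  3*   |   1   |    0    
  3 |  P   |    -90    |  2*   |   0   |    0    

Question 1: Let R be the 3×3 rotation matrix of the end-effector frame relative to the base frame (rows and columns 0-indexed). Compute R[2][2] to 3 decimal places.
1.000

End-effector z-axis (col 2 of R) = (0.0000,0.0000,1.0000)
R[2][2] = 1.0000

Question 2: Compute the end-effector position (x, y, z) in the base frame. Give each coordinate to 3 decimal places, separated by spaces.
3.830 3.366 9.000

after link 1: o_1 = (4.3301, 2.5000, 4.0000)
after link 2: o_2 = (3.8301, 3.3660, 7.0000)
after link 3: o_3 = (3.8301, 3.3660, 9.0000)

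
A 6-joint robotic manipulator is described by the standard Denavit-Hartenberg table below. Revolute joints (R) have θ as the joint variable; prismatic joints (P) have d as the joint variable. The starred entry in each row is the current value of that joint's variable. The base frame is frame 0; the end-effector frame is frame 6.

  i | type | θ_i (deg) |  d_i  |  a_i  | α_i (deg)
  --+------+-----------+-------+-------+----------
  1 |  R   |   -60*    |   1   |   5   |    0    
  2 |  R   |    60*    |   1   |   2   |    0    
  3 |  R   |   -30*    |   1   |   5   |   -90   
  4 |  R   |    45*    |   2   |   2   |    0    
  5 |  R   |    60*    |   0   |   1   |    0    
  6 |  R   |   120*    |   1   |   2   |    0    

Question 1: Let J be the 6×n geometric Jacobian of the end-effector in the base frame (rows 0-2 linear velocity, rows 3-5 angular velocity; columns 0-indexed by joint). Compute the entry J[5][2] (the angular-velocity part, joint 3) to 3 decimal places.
axis z_2 = (0.0000,0.0000,1.0000); lever o_n−o_2 = (5.6060,0.2275,0.0341)
cross product → J_v[:, 2] = (-0.2275,5.6060,0.0000)
J_ω[:, 2] = z_2
entry J[5][2] = 1.0000

1.000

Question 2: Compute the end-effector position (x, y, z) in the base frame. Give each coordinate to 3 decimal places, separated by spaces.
after link 1: o_1 = (2.5000, -4.3301, 1.0000)
after link 2: o_2 = (4.5000, -4.3301, 2.0000)
after link 3: o_3 = (8.8301, -6.8301, 3.0000)
after link 4: o_4 = (11.0549, -5.8052, 1.5858)
after link 5: o_5 = (10.8307, -5.6758, 0.6199)
after link 6: o_6 = (10.1060, -4.1026, 2.0341)

10.106 -4.103 2.034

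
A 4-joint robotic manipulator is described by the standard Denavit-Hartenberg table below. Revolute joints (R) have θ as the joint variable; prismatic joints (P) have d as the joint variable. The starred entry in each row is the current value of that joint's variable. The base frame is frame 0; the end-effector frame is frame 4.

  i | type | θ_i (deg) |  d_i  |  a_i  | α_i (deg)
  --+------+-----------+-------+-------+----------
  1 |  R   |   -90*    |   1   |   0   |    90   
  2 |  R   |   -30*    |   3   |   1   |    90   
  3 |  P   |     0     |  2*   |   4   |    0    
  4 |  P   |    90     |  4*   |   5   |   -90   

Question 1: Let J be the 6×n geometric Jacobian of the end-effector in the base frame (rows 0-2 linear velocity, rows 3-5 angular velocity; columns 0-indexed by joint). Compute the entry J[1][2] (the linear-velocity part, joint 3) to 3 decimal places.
0.500

prismatic axis z_2 = (-0.0000,0.5000,-0.8660)
J_v[:, 2] = z_2; J_ω[:, 2] = (0,0,0)
entry J[1][2] = 0.5000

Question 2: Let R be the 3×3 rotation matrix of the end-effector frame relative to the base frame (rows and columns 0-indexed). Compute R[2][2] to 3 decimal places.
0.500

End-effector z-axis (col 2 of R) = (-0.0000,0.8660,0.5000)
R[2][2] = 0.5000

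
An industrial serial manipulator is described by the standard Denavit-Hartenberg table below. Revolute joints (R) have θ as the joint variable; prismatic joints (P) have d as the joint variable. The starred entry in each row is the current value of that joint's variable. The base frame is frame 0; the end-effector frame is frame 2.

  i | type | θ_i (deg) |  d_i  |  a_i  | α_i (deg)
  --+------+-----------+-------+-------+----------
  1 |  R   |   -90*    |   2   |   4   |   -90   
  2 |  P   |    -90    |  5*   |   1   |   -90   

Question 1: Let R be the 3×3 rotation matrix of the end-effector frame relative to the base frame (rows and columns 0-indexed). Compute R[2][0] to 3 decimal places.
End-effector x-axis (col 0 of R) = (-0.0000,-0.0000,1.0000)
R[2][0] = 1.0000

1.000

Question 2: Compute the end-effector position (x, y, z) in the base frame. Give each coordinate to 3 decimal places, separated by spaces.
after link 1: o_1 = (0.0000, -4.0000, 2.0000)
after link 2: o_2 = (5.0000, -4.0000, 3.0000)

5.000 -4.000 3.000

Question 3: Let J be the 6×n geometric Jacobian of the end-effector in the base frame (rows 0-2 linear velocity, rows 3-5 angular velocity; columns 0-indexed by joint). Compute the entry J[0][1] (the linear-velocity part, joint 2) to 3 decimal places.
1.000

prismatic axis z_1 = (1.0000,0.0000,0.0000)
J_v[:, 1] = z_1; J_ω[:, 1] = (0,0,0)
entry J[0][1] = 1.0000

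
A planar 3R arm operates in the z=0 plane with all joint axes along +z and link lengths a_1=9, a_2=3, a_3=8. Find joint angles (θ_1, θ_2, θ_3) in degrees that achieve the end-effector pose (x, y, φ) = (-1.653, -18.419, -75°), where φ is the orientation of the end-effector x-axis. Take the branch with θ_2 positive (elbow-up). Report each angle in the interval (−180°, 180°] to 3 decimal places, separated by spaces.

-120.004 45.013 -0.010

wrist centre = target − a_3·(cos φ, sin φ) = (-3.7236, -10.6916)
cos θ_2 = (128.1750−9²−3²)/(2·9·3) = 0.7069; θ_2 = 45.0131° (elbow-up)
β = atan2(-10.6916,-3.7236) = -109.2017°; ψ = atan2(2.1218,11.1208) = 10.8020°
θ_1 = β − ψ = -120.0036°
θ_3 = φ − θ_1 − θ_2 = -0.0095° (wrapped to (-180°,180°])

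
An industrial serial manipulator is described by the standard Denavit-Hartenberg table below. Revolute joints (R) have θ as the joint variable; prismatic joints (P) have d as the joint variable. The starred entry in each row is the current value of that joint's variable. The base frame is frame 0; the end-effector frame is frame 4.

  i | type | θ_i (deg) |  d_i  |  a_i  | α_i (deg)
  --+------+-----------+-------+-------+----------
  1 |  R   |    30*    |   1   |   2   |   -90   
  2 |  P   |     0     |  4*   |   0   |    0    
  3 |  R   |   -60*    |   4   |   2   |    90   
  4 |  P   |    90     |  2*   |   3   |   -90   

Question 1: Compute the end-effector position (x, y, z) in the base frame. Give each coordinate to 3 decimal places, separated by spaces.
-4.402 10.160 3.732

after link 1: o_1 = (1.7321, 1.0000, 1.0000)
after link 2: o_2 = (-0.2679, 4.4641, 1.0000)
after link 3: o_3 = (-1.4019, 8.4282, 2.7321)
after link 4: o_4 = (-4.4019, 10.1603, 3.7321)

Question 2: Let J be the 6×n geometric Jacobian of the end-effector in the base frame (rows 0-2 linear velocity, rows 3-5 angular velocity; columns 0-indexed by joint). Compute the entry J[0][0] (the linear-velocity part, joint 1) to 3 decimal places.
axis z_0 = ẑ; lever o_n−o_0 = (-4.4019,10.1603,3.7321)
cross product → J_v[:, 0] = (-10.1603,-4.4019,0.0000)
J_ω[:, 0] = z_0
entry J[0][0] = -10.1603

-10.160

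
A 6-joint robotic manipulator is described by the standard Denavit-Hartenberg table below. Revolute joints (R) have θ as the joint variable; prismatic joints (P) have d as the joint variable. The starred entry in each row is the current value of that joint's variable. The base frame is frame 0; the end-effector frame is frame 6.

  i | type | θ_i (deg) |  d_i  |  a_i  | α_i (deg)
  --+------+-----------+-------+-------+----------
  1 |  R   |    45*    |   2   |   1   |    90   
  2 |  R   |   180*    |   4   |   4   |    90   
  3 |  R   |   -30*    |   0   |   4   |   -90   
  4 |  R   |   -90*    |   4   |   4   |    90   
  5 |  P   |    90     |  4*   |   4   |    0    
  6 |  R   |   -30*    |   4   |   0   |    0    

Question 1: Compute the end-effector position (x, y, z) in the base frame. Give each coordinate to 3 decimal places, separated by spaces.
6.641 -11.642 6.000

after link 1: o_1 = (0.7071, 0.7071, 2.0000)
after link 2: o_2 = (0.7071, -4.9497, 2.0000)
after link 3: o_3 = (-3.1566, -5.9850, 2.0000)
after link 4: o_4 = (-2.1213, -9.8487, 6.0000)
after link 5: o_5 = (2.7777, -12.6772, 6.0000)
after link 6: o_6 = (6.6414, -11.6419, 6.0000)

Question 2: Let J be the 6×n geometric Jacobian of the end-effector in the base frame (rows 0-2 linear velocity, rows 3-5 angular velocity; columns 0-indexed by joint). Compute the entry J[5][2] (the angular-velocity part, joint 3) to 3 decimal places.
1.000

axis z_2 = (0.0000,0.0000,1.0000); lever o_n−o_2 = (5.9343,-6.6921,4.0000)
cross product → J_v[:, 2] = (6.6921,5.9343,-0.0000)
J_ω[:, 2] = z_2
entry J[5][2] = 1.0000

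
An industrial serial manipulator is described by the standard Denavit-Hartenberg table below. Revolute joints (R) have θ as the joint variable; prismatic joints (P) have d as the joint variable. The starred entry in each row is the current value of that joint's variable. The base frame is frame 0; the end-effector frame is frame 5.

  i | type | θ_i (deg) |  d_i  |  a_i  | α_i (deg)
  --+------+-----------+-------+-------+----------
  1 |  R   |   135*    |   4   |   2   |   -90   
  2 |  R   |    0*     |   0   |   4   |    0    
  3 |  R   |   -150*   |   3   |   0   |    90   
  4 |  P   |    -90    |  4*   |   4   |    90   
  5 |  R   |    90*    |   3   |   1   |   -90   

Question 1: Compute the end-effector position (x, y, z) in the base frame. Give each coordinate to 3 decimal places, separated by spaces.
after link 1: o_1 = (-1.4142, 1.4142, 4.0000)
after link 2: o_2 = (-4.2426, 4.2426, 4.0000)
after link 3: o_3 = (-6.3640, 2.1213, 4.0000)
after link 4: o_4 = (-2.1213, 3.5355, 0.5359)
after link 5: o_5 = (-3.6049, 5.0191, -1.8301)

-3.605 5.019 -1.830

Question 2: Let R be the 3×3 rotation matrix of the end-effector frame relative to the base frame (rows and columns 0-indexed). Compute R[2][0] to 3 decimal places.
-0.866

End-effector x-axis (col 0 of R) = (0.3536,-0.3536,-0.8660)
R[2][0] = -0.8660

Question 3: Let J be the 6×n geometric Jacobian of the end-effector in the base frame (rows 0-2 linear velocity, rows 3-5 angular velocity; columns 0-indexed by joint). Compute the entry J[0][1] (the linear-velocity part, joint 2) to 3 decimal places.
axis z_1 = (-0.7071,-0.7071,0.0000); lever o_n−o_1 = (-2.1907,3.6049,-5.8301)
cross product → J_v[:, 1] = (4.1225,-4.1225,-4.0981)
J_ω[:, 1] = z_1
entry J[0][1] = 4.1225

4.123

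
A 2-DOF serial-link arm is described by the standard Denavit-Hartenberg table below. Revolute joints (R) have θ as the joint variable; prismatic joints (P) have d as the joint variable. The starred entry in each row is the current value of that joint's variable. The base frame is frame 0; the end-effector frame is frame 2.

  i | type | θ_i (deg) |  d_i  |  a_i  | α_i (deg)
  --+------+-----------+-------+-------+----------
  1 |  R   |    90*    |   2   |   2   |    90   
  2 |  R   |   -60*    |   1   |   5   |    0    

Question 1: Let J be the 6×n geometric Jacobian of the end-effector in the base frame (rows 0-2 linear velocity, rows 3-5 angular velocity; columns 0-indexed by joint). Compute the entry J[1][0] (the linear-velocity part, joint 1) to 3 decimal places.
axis z_0 = ẑ; lever o_n−o_0 = (1.0000,4.5000,-2.3301)
cross product → J_v[:, 0] = (-4.5000,1.0000,0.0000)
J_ω[:, 0] = z_0
entry J[1][0] = 1.0000

1.000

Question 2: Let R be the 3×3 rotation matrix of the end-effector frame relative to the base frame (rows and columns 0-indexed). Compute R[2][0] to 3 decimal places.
-0.866

End-effector x-axis (col 0 of R) = (0.0000,0.5000,-0.8660)
R[2][0] = -0.8660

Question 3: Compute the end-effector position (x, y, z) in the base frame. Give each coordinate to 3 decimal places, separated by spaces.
1.000 4.500 -2.330

after link 1: o_1 = (0.0000, 2.0000, 2.0000)
after link 2: o_2 = (1.0000, 4.5000, -2.3301)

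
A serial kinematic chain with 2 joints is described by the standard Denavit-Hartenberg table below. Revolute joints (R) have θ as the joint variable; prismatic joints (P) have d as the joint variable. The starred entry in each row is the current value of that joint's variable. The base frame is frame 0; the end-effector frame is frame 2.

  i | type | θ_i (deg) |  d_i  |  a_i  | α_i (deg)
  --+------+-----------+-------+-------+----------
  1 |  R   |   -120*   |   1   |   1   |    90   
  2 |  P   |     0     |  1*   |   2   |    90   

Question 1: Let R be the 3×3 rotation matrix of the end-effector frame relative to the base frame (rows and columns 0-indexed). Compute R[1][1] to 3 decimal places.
End-effector y-axis (col 1 of R) = (-0.8660,0.5000,0.0000)
R[1][1] = 0.5000

0.500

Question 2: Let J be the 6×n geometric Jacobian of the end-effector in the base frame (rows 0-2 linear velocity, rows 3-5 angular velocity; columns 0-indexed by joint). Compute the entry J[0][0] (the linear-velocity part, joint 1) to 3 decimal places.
axis z_0 = ẑ; lever o_n−o_0 = (-2.3660,-2.0981,1.0000)
cross product → J_v[:, 0] = (2.0981,-2.3660,0.0000)
J_ω[:, 0] = z_0
entry J[0][0] = 2.0981

2.098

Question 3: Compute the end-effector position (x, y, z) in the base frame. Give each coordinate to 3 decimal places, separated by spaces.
-2.366 -2.098 1.000

after link 1: o_1 = (-0.5000, -0.8660, 1.0000)
after link 2: o_2 = (-2.3660, -2.0981, 1.0000)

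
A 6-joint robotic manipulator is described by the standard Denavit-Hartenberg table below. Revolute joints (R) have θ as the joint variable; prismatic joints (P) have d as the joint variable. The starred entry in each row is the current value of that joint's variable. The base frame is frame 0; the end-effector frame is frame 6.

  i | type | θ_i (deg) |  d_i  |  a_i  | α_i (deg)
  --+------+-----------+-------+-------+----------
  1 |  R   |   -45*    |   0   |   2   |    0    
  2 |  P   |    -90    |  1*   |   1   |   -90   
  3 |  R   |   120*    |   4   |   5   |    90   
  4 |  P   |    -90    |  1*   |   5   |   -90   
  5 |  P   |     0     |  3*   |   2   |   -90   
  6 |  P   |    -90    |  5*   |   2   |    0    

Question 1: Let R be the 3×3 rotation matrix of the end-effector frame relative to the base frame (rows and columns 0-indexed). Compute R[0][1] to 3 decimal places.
-0.707

End-effector y-axis (col 1 of R) = (-0.7071,0.7071,-0.0000)
R[0][1] = -0.7071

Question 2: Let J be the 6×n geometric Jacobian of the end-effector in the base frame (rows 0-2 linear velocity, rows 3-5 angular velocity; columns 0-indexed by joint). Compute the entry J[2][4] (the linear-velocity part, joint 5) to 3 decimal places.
prismatic axis z_4 = (0.3536,0.3536,-0.8660)
J_v[:, 4] = z_4; J_ω[:, 4] = (0,0,0)
entry J[2][4] = -0.8660

-0.866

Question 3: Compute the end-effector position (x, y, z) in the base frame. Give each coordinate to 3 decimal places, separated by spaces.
4.571 5.985 -5.660

after link 1: o_1 = (1.4142, -1.4142, 0.0000)
after link 2: o_2 = (0.7071, -2.1213, 1.0000)
after link 3: o_3 = (5.3033, -3.1820, -3.3301)
after link 4: o_4 = (1.1554, -0.2588, -3.8301)
after link 5: o_5 = (0.8018, 2.2161, -6.4282)
after link 6: o_6 = (4.5708, 5.9850, -5.6603)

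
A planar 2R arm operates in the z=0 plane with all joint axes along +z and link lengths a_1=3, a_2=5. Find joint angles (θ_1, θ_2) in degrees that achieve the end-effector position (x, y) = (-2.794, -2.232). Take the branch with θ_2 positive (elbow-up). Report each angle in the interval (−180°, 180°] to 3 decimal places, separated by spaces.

cos θ_2 = (12.7883−3²−5²)/(2·3·5) = -0.7071; θ_2 = 134.9960° (elbow-up)
β = atan2(-2.2320,-2.7940) = -141.3802°; ψ = atan2(3.5358,-0.5353) = 98.6088°
θ_1 = β − ψ = -239.9890°

120.011 134.996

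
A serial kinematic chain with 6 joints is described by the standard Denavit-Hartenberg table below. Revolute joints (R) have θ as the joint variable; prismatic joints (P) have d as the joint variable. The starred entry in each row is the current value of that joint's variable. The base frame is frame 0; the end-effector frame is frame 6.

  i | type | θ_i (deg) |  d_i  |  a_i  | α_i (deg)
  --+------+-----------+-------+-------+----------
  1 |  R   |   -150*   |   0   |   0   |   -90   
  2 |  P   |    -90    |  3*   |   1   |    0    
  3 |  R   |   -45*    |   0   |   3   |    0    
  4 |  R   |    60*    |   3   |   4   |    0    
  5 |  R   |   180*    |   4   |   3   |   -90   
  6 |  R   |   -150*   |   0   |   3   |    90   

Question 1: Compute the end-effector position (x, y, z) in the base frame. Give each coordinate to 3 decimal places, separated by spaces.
6.781 -9.364 6.597

after link 1: o_1 = (0.0000, 0.0000, 0.0000)
after link 2: o_2 = (1.5000, -2.5981, 1.0000)
after link 3: o_3 = (3.3371, -1.5374, 3.1213)
after link 4: o_4 = (3.9405, -4.6531, 6.9850)
after link 5: o_5 = (6.6130, -7.7290, 4.0872)
after link 6: o_6 = (6.7806, -9.3643, 6.5968)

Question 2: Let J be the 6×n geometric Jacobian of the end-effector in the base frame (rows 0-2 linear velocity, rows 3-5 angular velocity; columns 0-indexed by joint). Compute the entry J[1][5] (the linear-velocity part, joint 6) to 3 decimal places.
axis z_5 = (0.8365,0.4830,0.2588); lever o_n−o_5 = (0.1677,-1.6353,2.5095)
cross product → J_v[:, 5] = (1.6353,-2.0559,-1.4489)
J_ω[:, 5] = z_5
entry J[1][5] = -2.0559

-2.056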